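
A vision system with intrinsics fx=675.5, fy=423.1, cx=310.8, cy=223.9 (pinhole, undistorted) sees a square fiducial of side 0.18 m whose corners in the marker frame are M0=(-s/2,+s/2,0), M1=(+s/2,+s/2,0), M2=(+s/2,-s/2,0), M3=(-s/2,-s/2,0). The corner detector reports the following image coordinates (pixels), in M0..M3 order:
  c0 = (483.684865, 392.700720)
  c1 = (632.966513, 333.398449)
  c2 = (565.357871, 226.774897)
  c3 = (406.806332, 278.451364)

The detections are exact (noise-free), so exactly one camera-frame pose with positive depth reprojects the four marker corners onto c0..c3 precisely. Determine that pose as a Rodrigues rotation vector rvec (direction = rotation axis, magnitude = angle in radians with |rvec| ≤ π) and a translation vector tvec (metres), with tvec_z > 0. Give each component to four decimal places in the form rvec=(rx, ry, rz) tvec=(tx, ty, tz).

Intrinsics K: fx=675.5, fy=423.1, cx=310.8, cy=223.9
Marker side s = 0.18 m; corners in marker frame (Z=0):
  M0 = (-0.0900, +0.0900, 0)
  M1 = (+0.0900, +0.0900, 0)
  M2 = (+0.0900, -0.0900, 0)
  M3 = (-0.0900, -0.0900, 0)
Detected image corners:
  c0 = (483.684865, 392.700720) px
  c1 = (632.966513, 333.398449) px
  c2 = (565.357871, 226.774897) px
  c3 = (406.806332, 278.451364) px
Planar DLT: solve 8×8 A·h = b for H (H[2,2]=1):
  H  [+1087.93956 +465.61711 +525.70262]
  H  [-171.08181 +651.17720 +307.33799]
  H  [+0.44645 +0.12504 +1.00000]
B = K⁻¹H; ‖b₁‖=1.607533, ‖b₂‖=1.607533; λ = 2/(‖b₁‖+‖b₂‖) = 0.622071, sign → tz>0 ⇒ λ=+0.622071
r₁ = λ·B[:,0] = (+0.87411,-0.39850,+0.27772); r₂ = λ·B[:,1] = (+0.39300,+0.91624,+0.07779)
r₃ = r₁×r₂ = (-0.28546,+0.04115,+0.95751); SVD([r₁ r₂ r₃]) → R = UVᵀ:
  R  [+0.87411 +0.39300 -0.28546]
  R  [-0.39850 +0.91624 +0.04115]
  R  [+0.27772 +0.07779 +0.95751]
t = (+0.19790, +0.12268, +0.62207) m
tr R = 2.747857; θ = arccos((tr R − 1)/2) = 0.507569 rad = 29.082°
axis k = ((R−Rᵀ)₃₂, (R−Rᵀ)₁₃, (R−Rᵀ)₂₁) / (2 sinθ) = (+0.037686, -0.579341, -0.814213)
rvec = θ·k = (+0.019128, -0.294056, -0.413270)

rvec=(0.0191, -0.2941, -0.4133) tvec=(0.1979, 0.1227, 0.6221)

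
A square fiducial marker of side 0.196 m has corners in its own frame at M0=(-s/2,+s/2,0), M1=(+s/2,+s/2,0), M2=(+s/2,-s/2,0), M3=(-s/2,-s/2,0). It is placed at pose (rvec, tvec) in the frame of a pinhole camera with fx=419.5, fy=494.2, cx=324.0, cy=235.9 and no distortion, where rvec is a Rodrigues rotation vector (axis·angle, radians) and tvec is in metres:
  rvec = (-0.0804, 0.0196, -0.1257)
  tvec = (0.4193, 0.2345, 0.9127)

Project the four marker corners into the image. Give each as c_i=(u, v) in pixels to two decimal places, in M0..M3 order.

Intrinsics K: fx=419.5, fy=494.2, cx=324.0, cy=235.9
Marker side s = 0.196 m; corners in marker frame (Z=0):
  M0 = (-0.0980, +0.0980, 0)
  M1 = (+0.0980, +0.0980, 0)
  M2 = (+0.0980, -0.0980, 0)
  M3 = (-0.0980, -0.0980, 0)
rvec = (-0.0804, 0.0196, -0.1257), |rvec| = θ = 0.15050 rad = 8.623°
Rodrigues: sinθ=0.14993, 1−cosθ=0.01130; R = I + sinθ·[k]× + (1−cosθ)·[k]×²:
    [+0.99192 +0.12444 +0.02457]
    [-0.12601 +0.98889 +0.07887]
    [-0.01448 -0.08133 +0.99658]
t = (0.4193, 0.2345, 0.9127) m
M0: Pc = R·M0+t = (+0.33429, +0.34376, +0.90615); u = 419.5·(+0.33429)/0.90615 + 324.0 = 478.7573, v = 494.2·(+0.34376)/0.90615 + 235.9 = 423.3816
M1: Pc = R·M1+t = (+0.52870, +0.31906, +0.90331); u = 419.5·(+0.52870)/0.90331 + 324.0 = 569.5314, v = 494.2·(+0.31906)/0.90331 + 235.9 = 410.4583
M2: Pc = R·M2+t = (+0.50431, +0.12524, +0.91925); u = 419.5·(+0.50431)/0.91925 + 324.0 = 554.1434, v = 494.2·(+0.12524)/0.91925 + 235.9 = 303.2303
M3: Pc = R·M3+t = (+0.30990, +0.14994, +0.92209); u = 419.5·(+0.30990)/0.92209 + 324.0 = 464.9859, v = 494.2·(+0.14994)/0.92209 + 235.9 = 316.2604

c0=(478.76, 423.38) c1=(569.53, 410.46) c2=(554.14, 303.23) c3=(464.99, 316.26)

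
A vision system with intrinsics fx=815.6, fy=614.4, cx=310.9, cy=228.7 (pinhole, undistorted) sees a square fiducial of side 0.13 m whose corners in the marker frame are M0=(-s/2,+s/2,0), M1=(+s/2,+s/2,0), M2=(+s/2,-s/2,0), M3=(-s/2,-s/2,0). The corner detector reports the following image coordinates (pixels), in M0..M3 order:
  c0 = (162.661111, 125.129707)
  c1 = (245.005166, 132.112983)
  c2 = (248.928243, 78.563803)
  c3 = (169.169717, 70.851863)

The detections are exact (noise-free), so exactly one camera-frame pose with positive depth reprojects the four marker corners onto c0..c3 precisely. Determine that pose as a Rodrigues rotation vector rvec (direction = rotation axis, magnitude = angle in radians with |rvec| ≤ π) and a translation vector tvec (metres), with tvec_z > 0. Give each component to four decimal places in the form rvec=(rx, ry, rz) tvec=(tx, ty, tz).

rvec=(-0.3124, -0.1917, 0.0555) tvec=(-0.1675, -0.2722, 1.3127)

Intrinsics K: fx=815.6, fy=614.4, cx=310.9, cy=228.7
Marker side s = 0.13 m; corners in marker frame (Z=0):
  M0 = (-0.0650, +0.0650, 0)
  M1 = (+0.0650, +0.0650, 0)
  M2 = (+0.0650, -0.0650, 0)
  M3 = (-0.0650, -0.0650, 0)
Detected image corners:
  c0 = (162.661111, 125.129707) px
  c1 = (245.005166, 132.112983) px
  c2 = (248.928243, 78.563803) px
  c3 = (169.169717, 70.851863) px
Planar DLT: solve 8×8 A·h = b for H (H[2,2]=1):
  H  [+651.43834 -88.88156 +206.83998]
  H  [+70.41114 +390.63880 +101.28252]
  H  [+0.13621 -0.23662 +1.00000]
B = K⁻¹H; ‖b₁‖=0.761805, ‖b₂‖=0.761805; λ = 2/(‖b₁‖+‖b₂‖) = 1.312672, sign → tz>0 ⇒ λ=+1.312672
r₁ = λ·B[:,0] = (+0.98030,+0.08388,+0.17880); r₂ = λ·B[:,1] = (-0.02465,+0.95022,-0.31060)
r₃ = r₁×r₂ = (-0.19595,+0.30008,+0.93357); SVD([r₁ r₂ r₃]) → R = UVᵀ:
  R  [+0.98030 -0.02465 -0.19595]
  R  [+0.08388 +0.95022 +0.30008]
  R  [+0.17880 -0.31060 +0.93357]
t = (-0.16748, -0.27223, +1.31267) m
tr R = 2.864095; θ = arccos((tr R − 1)/2) = 0.370773 rad = 21.244°
axis k = ((R−Rᵀ)₃₂, (R−Rᵀ)₁₃, (R−Rᵀ)₂₁) / (2 sinθ) = (-0.842697, -0.517139, +0.149764)
rvec = θ·k = (-0.312449, -0.191741, +0.055529)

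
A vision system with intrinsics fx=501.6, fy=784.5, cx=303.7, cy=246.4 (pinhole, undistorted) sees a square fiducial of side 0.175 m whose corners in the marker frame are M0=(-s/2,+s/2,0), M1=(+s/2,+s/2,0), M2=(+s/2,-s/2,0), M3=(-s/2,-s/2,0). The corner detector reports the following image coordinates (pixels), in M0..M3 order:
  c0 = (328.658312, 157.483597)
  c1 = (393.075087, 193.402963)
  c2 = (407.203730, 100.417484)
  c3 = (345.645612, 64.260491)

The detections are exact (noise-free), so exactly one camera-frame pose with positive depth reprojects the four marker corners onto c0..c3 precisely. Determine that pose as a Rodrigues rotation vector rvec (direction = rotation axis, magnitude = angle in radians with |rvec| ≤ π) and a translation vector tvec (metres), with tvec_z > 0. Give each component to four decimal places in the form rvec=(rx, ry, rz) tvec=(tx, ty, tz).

rvec=(-0.2822, -0.1828, 0.3018) tvec=(0.1675, -0.1937, 1.2846)

Intrinsics K: fx=501.6, fy=784.5, cx=303.7, cy=246.4
Marker side s = 0.175 m; corners in marker frame (Z=0):
  M0 = (-0.0875, +0.0875, 0)
  M1 = (+0.0875, +0.0875, 0)
  M2 = (+0.0875, -0.0875, 0)
  M3 = (-0.0875, -0.0875, 0)
Detected image corners:
  c0 = (328.658312, 157.483597) px
  c1 = (393.075087, 193.402963) px
  c2 = (407.203730, 100.417484) px
  c3 = (345.645612, 64.260491) px
Planar DLT: solve 8×8 A·h = b for H (H[2,2]=1):
  H  [+398.44545 -174.87739 +369.09374]
  H  [+219.47157 +501.93238 +128.10579]
  H  [+0.10494 -0.23342 +1.00000]
B = K⁻¹H; ‖b₁‖=0.778468, ‖b₂‖=0.778468; λ = 2/(‖b₁‖+‖b₂‖) = 1.284575, sign → tz>0 ⇒ λ=+1.284575
r₁ = λ·B[:,0] = (+0.93879,+0.31703,+0.13480); r₂ = λ·B[:,1] = (-0.26631,+0.91606,-0.29985)
r₃ = r₁×r₂ = (-0.21854,+0.24559,+0.94442); SVD([r₁ r₂ r₃]) → R = UVᵀ:
  R  [+0.93879 -0.26631 -0.21854]
  R  [+0.31703 +0.91606 +0.24559]
  R  [+0.13480 -0.29985 +0.94442]
t = (+0.16747, -0.19370, +1.28457) m
tr R = 2.799265; θ = arccos((tr R − 1)/2) = 0.451869 rad = 25.890°
axis k = ((R−Rᵀ)₃₂, (R−Rᵀ)₁₃, (R−Rᵀ)₂₁) / (2 sinθ) = (-0.624579, -0.404608, +0.667978)
rvec = θ·k = (-0.282228, -0.182830, +0.301838)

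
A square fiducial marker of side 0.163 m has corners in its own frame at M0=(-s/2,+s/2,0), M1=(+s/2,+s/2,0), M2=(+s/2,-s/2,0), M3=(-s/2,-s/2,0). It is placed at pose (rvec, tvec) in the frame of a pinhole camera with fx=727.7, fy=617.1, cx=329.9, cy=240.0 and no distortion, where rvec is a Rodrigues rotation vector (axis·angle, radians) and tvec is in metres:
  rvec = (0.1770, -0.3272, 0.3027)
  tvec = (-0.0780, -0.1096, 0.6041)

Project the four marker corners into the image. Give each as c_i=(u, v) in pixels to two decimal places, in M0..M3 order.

c0=(109.43, 182.70) c1=(295.33, 228.85) c2=(355.18, 76.53) c3=(168.65, 13.80)

Intrinsics K: fx=727.7, fy=617.1, cx=329.9, cy=240.0
Marker side s = 0.163 m; corners in marker frame (Z=0):
  M0 = (-0.0815, +0.0815, 0)
  M1 = (+0.0815, +0.0815, 0)
  M2 = (+0.0815, -0.0815, 0)
  M3 = (-0.0815, -0.0815, 0)
rvec = (0.1770, -0.3272, 0.3027), |rvec| = θ = 0.47960 rad = 27.479°
Rodrigues: sinθ=0.46142, 1−cosθ=0.11282; R = I + sinθ·[k]× + (1−cosθ)·[k]×²:
    [+0.90255 -0.31963 -0.28852]
    [+0.26282 +0.93969 -0.21887]
    [+0.34108 +0.12171 +0.93212]
t = (-0.0780, -0.1096, 0.6041) m
M0: Pc = R·M0+t = (-0.17761, -0.05444, +0.58622); u = 727.7·(-0.17761)/0.58622 + 329.9 = 109.4285, v = 617.1·(-0.05444)/0.58622 + 240.0 = 182.6975
M1: Pc = R·M1+t = (-0.03049, -0.01160, +0.64182); u = 727.7·(-0.03049)/0.64182 + 329.9 = 295.3270, v = 617.1·(-0.01160)/0.64182 + 240.0 = 228.8514
M2: Pc = R·M2+t = (+0.02161, -0.16476, +0.62198); u = 727.7·(+0.02161)/0.62198 + 329.9 = 355.1805, v = 617.1·(-0.16476)/0.62198 + 240.0 = 76.5275
M3: Pc = R·M3+t = (-0.12551, -0.20760, +0.56638); u = 727.7·(-0.12551)/0.56638 + 329.9 = 168.6456, v = 617.1·(-0.20760)/0.56638 + 240.0 = 13.8049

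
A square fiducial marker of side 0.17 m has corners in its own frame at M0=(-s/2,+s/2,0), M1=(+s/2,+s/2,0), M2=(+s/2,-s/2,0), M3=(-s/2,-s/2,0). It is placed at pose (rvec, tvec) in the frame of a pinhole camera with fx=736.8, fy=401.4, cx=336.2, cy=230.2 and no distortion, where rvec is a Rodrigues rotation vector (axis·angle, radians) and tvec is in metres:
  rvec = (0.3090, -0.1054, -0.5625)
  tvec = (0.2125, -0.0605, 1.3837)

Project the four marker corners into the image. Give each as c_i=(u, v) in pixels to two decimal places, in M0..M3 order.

c0=(432.45, 245.42) c1=(506.98, 219.33) c2=(466.89, 178.64) c3=(389.33, 205.70)

Intrinsics K: fx=736.8, fy=401.4, cx=336.2, cy=230.2
Marker side s = 0.17 m; corners in marker frame (Z=0):
  M0 = (-0.0850, +0.0850, 0)
  M1 = (+0.0850, +0.0850, 0)
  M2 = (+0.0850, -0.0850, 0)
  M3 = (-0.0850, -0.0850, 0)
rvec = (0.3090, -0.1054, -0.5625), |rvec| = θ = 0.65038 rad = 37.264°
Rodrigues: sinθ=0.60549, 1−cosθ=0.20415; R = I + sinθ·[k]× + (1−cosθ)·[k]×²:
    [+0.84193 +0.50796 -0.18201]
    [-0.53939 +0.80121 -0.25906]
    [+0.01424 +0.31629 +0.94856]
t = (0.2125, -0.0605, 1.3837) m
M0: Pc = R·M0+t = (+0.18411, +0.05345, +1.40937); u = 736.8·(+0.18411)/1.40937 + 336.2 = 432.4510, v = 401.4·(+0.05345)/1.40937 + 230.2 = 245.4234
M1: Pc = R·M1+t = (+0.32724, -0.03825, +1.41179); u = 736.8·(+0.32724)/1.41179 + 336.2 = 506.9833, v = 401.4·(-0.03825)/1.41179 + 230.2 = 219.3262
M2: Pc = R·M2+t = (+0.24089, -0.17445, +1.35803); u = 736.8·(+0.24089)/1.35803 + 336.2 = 466.8944, v = 401.4·(-0.17445)/1.35803 + 230.2 = 178.6363
M3: Pc = R·M3+t = (+0.09776, -0.08275, +1.35561); u = 736.8·(+0.09776)/1.35561 + 336.2 = 389.3343, v = 401.4·(-0.08275)/1.35561 + 230.2 = 205.6960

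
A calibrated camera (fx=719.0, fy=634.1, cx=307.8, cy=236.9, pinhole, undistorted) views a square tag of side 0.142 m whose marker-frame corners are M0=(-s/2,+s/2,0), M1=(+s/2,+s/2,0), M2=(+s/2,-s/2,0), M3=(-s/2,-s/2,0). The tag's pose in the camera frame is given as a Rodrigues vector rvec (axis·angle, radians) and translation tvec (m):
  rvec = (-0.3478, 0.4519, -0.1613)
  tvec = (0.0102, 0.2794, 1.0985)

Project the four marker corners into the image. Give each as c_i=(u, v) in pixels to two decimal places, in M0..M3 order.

c0=(276.79, 445.12) c1=(361.94, 436.72) c2=(352.34, 351.03) c3=(271.47, 363.26)

Intrinsics K: fx=719.0, fy=634.1, cx=307.8, cy=236.9
Marker side s = 0.142 m; corners in marker frame (Z=0):
  M0 = (-0.0710, +0.0710, 0)
  M1 = (+0.0710, +0.0710, 0)
  M2 = (+0.0710, -0.0710, 0)
  M3 = (-0.0710, -0.0710, 0)
rvec = (-0.3478, 0.4519, -0.1613), |rvec| = θ = 0.59262 rad = 33.955°
Rodrigues: sinθ=0.55853, 1−cosθ=0.17052; R = I + sinθ·[k]× + (1−cosθ)·[k]×²:
    [+0.88821 +0.07571 +0.45315]
    [-0.22834 +0.92863 +0.29241]
    [-0.39867 -0.36319 +0.84211]
t = (0.0102, 0.2794, 1.0985) m
M0: Pc = R·M0+t = (-0.04749, +0.36154, +1.10102); u = 719.0·(-0.04749)/1.10102 + 307.8 = 276.7890, v = 634.1·(+0.36154)/1.10102 + 236.9 = 445.1212
M1: Pc = R·M1+t = (+0.07864, +0.32912, +1.04441); u = 719.0·(+0.07864)/1.04441 + 307.8 = 361.9371, v = 634.1·(+0.32912)/1.04441 + 236.9 = 436.7221
M2: Pc = R·M2+t = (+0.06789, +0.19726, +1.09598); u = 719.0·(+0.06789)/1.09598 + 307.8 = 352.3366, v = 634.1·(+0.19726)/1.09598 + 236.9 = 351.0256
M3: Pc = R·M3+t = (-0.05824, +0.22968, +1.15259); u = 719.0·(-0.05824)/1.15259 + 307.8 = 271.4701, v = 634.1·(+0.22968)/1.15259 + 236.9 = 363.2581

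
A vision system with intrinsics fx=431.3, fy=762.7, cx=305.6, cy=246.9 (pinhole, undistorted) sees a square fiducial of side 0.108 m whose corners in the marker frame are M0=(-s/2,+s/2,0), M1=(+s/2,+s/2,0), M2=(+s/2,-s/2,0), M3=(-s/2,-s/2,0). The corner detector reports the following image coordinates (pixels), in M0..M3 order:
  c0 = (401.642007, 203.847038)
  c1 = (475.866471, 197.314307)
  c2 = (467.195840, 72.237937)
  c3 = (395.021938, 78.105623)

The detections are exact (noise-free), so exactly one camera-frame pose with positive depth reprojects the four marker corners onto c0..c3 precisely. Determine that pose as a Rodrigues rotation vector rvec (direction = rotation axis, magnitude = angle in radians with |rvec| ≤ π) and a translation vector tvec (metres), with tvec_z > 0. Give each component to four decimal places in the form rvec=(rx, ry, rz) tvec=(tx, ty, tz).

Intrinsics K: fx=431.3, fy=762.7, cx=305.6, cy=246.9
Marker side s = 0.108 m; corners in marker frame (Z=0):
  M0 = (-0.0540, +0.0540, 0)
  M1 = (+0.0540, +0.0540, 0)
  M2 = (+0.0540, -0.0540, 0)
  M3 = (-0.0540, -0.0540, 0)
Detected image corners:
  c0 = (401.642007, 203.847038) px
  c1 = (475.866471, 197.314307) px
  c2 = (467.195840, 72.237937) px
  c3 = (395.021938, 78.105623) px
Planar DLT: solve 8×8 A·h = b for H (H[2,2]=1):
  H  [+693.33272 -43.64497 +434.94857]
  H  [-52.38940 +1124.90484 +136.97914]
  H  [+0.03609 -0.26315 +1.00000]
B = K⁻¹H; ‖b₁‖=1.584420, ‖b₂‖=1.584420; λ = 2/(‖b₁‖+‖b₂‖) = 0.631146, sign → tz>0 ⇒ λ=+0.631146
r₁ = λ·B[:,0] = (+0.99845,-0.05073,+0.02278); r₂ = λ·B[:,1] = (+0.05381,+0.98464,-0.16609)
r₃ = r₁×r₂ = (-0.01400,+0.16706,+0.98585); SVD([r₁ r₂ r₃]) → R = UVᵀ:
  R  [+0.99845 +0.05381 -0.01400]
  R  [-0.05073 +0.98464 +0.16706]
  R  [+0.02278 -0.16609 +0.98585]
t = (+0.18928, -0.09096, +0.63115) m
tr R = 2.968942; θ = arccos((tr R − 1)/2) = 0.176462 rad = 10.111°
axis k = ((R−Rᵀ)₃₂, (R−Rᵀ)₁₃, (R−Rᵀ)₂₁) / (2 sinθ) = (-0.948875, -0.104767, -0.297759)
rvec = θ·k = (-0.167440, -0.018487, -0.052543)

rvec=(-0.1674, -0.0185, -0.0525) tvec=(0.1893, -0.0910, 0.6311)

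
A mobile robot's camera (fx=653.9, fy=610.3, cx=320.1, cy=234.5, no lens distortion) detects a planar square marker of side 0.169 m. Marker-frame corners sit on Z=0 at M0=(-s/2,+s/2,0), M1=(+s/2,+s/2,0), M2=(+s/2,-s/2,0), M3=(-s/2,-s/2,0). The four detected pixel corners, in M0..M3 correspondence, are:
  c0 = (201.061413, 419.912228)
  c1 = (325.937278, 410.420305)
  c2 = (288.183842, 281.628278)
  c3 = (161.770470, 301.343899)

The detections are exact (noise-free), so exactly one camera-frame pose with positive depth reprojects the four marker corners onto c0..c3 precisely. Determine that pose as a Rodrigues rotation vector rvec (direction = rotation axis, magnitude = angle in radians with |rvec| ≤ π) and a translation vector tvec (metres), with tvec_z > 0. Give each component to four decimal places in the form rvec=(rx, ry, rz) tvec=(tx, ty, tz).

Intrinsics K: fx=653.9, fy=610.3, cx=320.1, cy=234.5
Marker side s = 0.169 m; corners in marker frame (Z=0):
  M0 = (-0.0845, +0.0845, 0)
  M1 = (+0.0845, +0.0845, 0)
  M2 = (+0.0845, -0.0845, 0)
  M3 = (-0.0845, -0.0845, 0)
Detected image corners:
  c0 = (201.061413, 419.912228) px
  c1 = (325.937278, 410.420305) px
  c2 = (288.183842, 281.628278) px
  c3 = (161.770470, 301.343899) px
Planar DLT: solve 8×8 A·h = b for H (H[2,2]=1):
  H  [+630.10231 +280.53457 +242.12553]
  H  [-249.73236 +806.47496 +354.73375]
  H  [-0.46379 +0.21460 +1.00000]
B = K⁻¹H; ‖b₁‖=1.298492, ‖b₂‖=1.298492; λ = 2/(‖b₁‖+‖b₂‖) = 0.770124, sign → tz>0 ⇒ λ=+0.770124
r₁ = λ·B[:,0] = (+0.91694,-0.17789,-0.35717); r₂ = λ·B[:,1] = (+0.24949,+0.95417,+0.16527)
r₃ = r₁×r₂ = (+0.31140,-0.24066,+0.91930); SVD([r₁ r₂ r₃]) → R = UVᵀ:
  R  [+0.91694 +0.24949 +0.31140]
  R  [-0.17789 +0.95417 -0.24066]
  R  [-0.35717 +0.16527 +0.91930]
t = (-0.09183, +0.15172, +0.77012) m
tr R = 2.790411; θ = arccos((tr R − 1)/2) = 0.461904 rad = 26.465°
axis k = ((R−Rᵀ)₃₂, (R−Rᵀ)₁₃, (R−Rᵀ)₂₁) / (2 sinθ) = (+0.455429, +0.750108, -0.479503)
rvec = θ·k = (+0.210365, +0.346478, -0.221485)

rvec=(0.2104, 0.3465, -0.2215) tvec=(-0.0918, 0.1517, 0.7701)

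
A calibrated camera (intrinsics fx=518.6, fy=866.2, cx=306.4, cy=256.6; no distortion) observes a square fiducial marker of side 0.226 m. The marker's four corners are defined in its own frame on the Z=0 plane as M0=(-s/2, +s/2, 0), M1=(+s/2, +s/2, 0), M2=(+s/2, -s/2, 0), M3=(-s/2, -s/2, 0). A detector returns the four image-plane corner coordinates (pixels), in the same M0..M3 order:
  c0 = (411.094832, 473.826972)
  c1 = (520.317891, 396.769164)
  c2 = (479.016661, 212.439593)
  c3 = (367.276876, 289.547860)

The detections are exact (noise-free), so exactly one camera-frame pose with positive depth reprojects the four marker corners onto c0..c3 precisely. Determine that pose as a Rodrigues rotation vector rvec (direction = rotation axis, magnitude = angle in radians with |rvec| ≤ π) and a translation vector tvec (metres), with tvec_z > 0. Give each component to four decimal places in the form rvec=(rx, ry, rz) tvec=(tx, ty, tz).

rvec=(0.0771, -0.0503, -0.3873) tvec=(0.2594, 0.0979, 0.9714)

Intrinsics K: fx=518.6, fy=866.2, cx=306.4, cy=256.6
Marker side s = 0.226 m; corners in marker frame (Z=0):
  M0 = (-0.1130, +0.1130, 0)
  M1 = (+0.1130, +0.1130, 0)
  M2 = (+0.1130, -0.1130, 0)
  M3 = (-0.1130, -0.1130, 0)
Detected image corners:
  c0 = (411.094832, 473.826972) px
  c1 = (520.317891, 396.769164) px
  c2 = (479.016661, 212.439593) px
  c3 = (367.276876, 289.547860) px
Planar DLT: solve 8×8 A·h = b for H (H[2,2]=1):
  H  [+504.47296 +227.05334 +444.85639]
  H  [-328.97380 +845.43237 +343.90046]
  H  [+0.03526 +0.08721 +1.00000]
B = K⁻¹H; ‖b₁‖=1.029412, ‖b₂‖=1.029412; λ = 2/(‖b₁‖+‖b₂‖) = 0.971429, sign → tz>0 ⇒ λ=+0.971429
r₁ = λ·B[:,0] = (+0.92473,-0.37909,+0.03426); r₂ = λ·B[:,1] = (+0.37526,+0.92304,+0.08472)
r₃ = r₁×r₂ = (-0.06374,-0.06549,+0.99582); SVD([r₁ r₂ r₃]) → R = UVᵀ:
  R  [+0.92473 +0.37526 -0.06374]
  R  [-0.37909 +0.92304 -0.06549]
  R  [+0.03426 +0.08472 +0.99582]
t = (+0.25935, +0.09791, +0.97143) m
tr R = 2.843584; θ = arccos((tr R − 1)/2) = 0.398119 rad = 22.811°
axis k = ((R−Rᵀ)₃₂, (R−Rᵀ)₁₃, (R−Rᵀ)₂₁) / (2 sinθ) = (+0.193722, -0.126380, -0.972882)
rvec = θ·k = (+0.077124, -0.050314, -0.387322)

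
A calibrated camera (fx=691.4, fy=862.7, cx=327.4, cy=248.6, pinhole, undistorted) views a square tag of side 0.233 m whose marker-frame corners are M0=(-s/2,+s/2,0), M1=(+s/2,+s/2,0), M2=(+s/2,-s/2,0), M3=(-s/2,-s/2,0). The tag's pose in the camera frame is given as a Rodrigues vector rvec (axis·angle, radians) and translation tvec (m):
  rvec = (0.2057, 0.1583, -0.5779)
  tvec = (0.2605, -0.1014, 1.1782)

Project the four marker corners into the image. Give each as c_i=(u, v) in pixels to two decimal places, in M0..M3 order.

c0=(457.23, 287.50) c1=(576.17, 199.13) c2=(504.98, 53.01) c3=(385.45, 149.85)

Intrinsics K: fx=691.4, fy=862.7, cx=327.4, cy=248.6
Marker side s = 0.233 m; corners in marker frame (Z=0):
  M0 = (-0.1165, +0.1165, 0)
  M1 = (+0.1165, +0.1165, 0)
  M2 = (+0.1165, -0.1165, 0)
  M3 = (-0.1165, -0.1165, 0)
rvec = (0.2057, 0.1583, -0.5779), |rvec| = θ = 0.63351 rad = 36.298°
Rodrigues: sinθ=0.59198, 1−cosθ=0.19405; R = I + sinθ·[k]× + (1−cosθ)·[k]×²:
    [+0.82641 +0.55576 +0.09045]
    [-0.52427 +0.81807 -0.23645]
    [-0.20540 +0.14798 +0.96743]
t = (0.2605, -0.1014, 1.1782) m
M0: Pc = R·M0+t = (+0.22897, +0.05498, +1.21937); u = 691.4·(+0.22897)/1.21937 + 327.4 = 457.2287, v = 862.7·(+0.05498)/1.21937 + 248.6 = 287.4998
M1: Pc = R·M1+t = (+0.42152, -0.06717, +1.17151); u = 691.4·(+0.42152)/1.17151 + 327.4 = 576.1732, v = 862.7·(-0.06717)/1.17151 + 248.6 = 199.1343
M2: Pc = R·M2+t = (+0.29203, -0.25778, +1.13703); u = 691.4·(+0.29203)/1.13703 + 327.4 = 504.9768, v = 862.7·(-0.25778)/1.13703 + 248.6 = 53.0128
M3: Pc = R·M3+t = (+0.09948, -0.13563, +1.18489); u = 691.4·(+0.09948)/1.18489 + 327.4 = 385.4466, v = 862.7·(-0.13563)/1.18489 + 248.6 = 149.8515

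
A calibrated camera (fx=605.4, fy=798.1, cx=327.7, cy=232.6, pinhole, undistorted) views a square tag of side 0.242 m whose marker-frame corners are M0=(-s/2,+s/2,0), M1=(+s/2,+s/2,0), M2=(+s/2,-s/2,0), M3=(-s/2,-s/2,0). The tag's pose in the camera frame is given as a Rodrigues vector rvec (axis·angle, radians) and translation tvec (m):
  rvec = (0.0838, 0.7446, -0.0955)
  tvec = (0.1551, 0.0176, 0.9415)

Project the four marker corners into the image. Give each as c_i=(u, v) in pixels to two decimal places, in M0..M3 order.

Intrinsics K: fx=605.4, fy=798.1, cx=327.7, cy=232.6
Marker side s = 0.242 m; corners in marker frame (Z=0):
  M0 = (-0.1210, +0.1210, 0)
  M1 = (+0.1210, +0.1210, 0)
  M2 = (+0.1210, -0.1210, 0)
  M3 = (-0.1210, -0.1210, 0)
rvec = (0.0838, 0.7446, -0.0955), |rvec| = θ = 0.75536 rad = 43.279°
Rodrigues: sinθ=0.68555, 1−cosθ=0.27198; R = I + sinθ·[k]× + (1−cosθ)·[k]×²:
    [+0.73137 +0.11642 +0.67197]
    [-0.05693 +0.99231 -0.10995]
    [-0.67960 +0.04216 +0.73237]
t = (0.1551, 0.0176, 0.9415) m
M0: Pc = R·M0+t = (+0.08069, +0.14456, +1.02883); u = 605.4·(+0.08069)/1.02883 + 327.7 = 375.1811, v = 798.1·(+0.14456)/1.02883 + 232.6 = 344.7381
M1: Pc = R·M1+t = (+0.25768, +0.13078, +0.86437); u = 605.4·(+0.25768)/0.86437 + 327.7 = 508.1794, v = 798.1·(+0.13078)/0.86437 + 232.6 = 353.3536
M2: Pc = R·M2+t = (+0.22951, -0.10936, +0.85417); u = 605.4·(+0.22951)/0.85417 + 327.7 = 490.3672, v = 798.1·(-0.10936)/0.85417 + 232.6 = 130.4206
M3: Pc = R·M3+t = (+0.05252, -0.09558, +1.01863); u = 605.4·(+0.05252)/1.01863 + 327.7 = 358.9127, v = 798.1·(-0.09558)/1.01863 + 232.6 = 157.7125

c0=(375.18, 344.74) c1=(508.18, 353.35) c2=(490.37, 130.42) c3=(358.91, 157.71)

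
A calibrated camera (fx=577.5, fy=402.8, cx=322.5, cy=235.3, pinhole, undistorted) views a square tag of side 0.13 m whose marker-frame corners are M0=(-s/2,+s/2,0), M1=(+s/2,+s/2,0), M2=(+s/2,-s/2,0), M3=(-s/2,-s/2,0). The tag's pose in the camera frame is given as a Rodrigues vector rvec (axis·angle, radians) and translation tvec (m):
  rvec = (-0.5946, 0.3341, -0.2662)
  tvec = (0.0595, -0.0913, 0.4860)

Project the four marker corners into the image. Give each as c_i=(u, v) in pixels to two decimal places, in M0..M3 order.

Intrinsics K: fx=577.5, fy=402.8, cx=322.5, cy=235.3
Marker side s = 0.13 m; corners in marker frame (Z=0):
  M0 = (-0.0650, +0.0650, 0)
  M1 = (+0.0650, +0.0650, 0)
  M2 = (+0.0650, -0.0650, 0)
  M3 = (-0.0650, -0.0650, 0)
rvec = (-0.5946, 0.3341, -0.2662), |rvec| = θ = 0.73214 rad = 41.949°
Rodrigues: sinθ=0.66847, 1−cosθ=0.25626; R = I + sinθ·[k]× + (1−cosθ)·[k]×²:
    [+0.91276 +0.14808 +0.38071]
    [-0.33802 +0.79711 +0.50037]
    [-0.22937 -0.58540 +0.77762]
t = (0.0595, -0.0913, 0.4860) m
M0: Pc = R·M0+t = (+0.00980, -0.01752, +0.46286); u = 577.5·(+0.00980)/0.46286 + 322.5 = 334.7218, v = 402.8·(-0.01752)/0.46286 + 235.3 = 220.0559
M1: Pc = R·M1+t = (+0.12845, -0.06146, +0.43304); u = 577.5·(+0.12845)/0.43304 + 322.5 = 493.8065, v = 402.8·(-0.06146)/0.43304 + 235.3 = 178.1325
M2: Pc = R·M2+t = (+0.10920, -0.16508, +0.50914); u = 577.5·(+0.10920)/0.50914 + 322.5 = 446.3664, v = 402.8·(-0.16508)/0.50914 + 235.3 = 104.6971
M3: Pc = R·M3+t = (-0.00945, -0.12114, +0.53896); u = 577.5·(-0.00945)/0.53896 + 322.5 = 312.3694, v = 402.8·(-0.12114)/0.53896 + 235.3 = 144.7637

c0=(334.72, 220.06) c1=(493.81, 178.13) c2=(446.37, 104.70) c3=(312.37, 144.76)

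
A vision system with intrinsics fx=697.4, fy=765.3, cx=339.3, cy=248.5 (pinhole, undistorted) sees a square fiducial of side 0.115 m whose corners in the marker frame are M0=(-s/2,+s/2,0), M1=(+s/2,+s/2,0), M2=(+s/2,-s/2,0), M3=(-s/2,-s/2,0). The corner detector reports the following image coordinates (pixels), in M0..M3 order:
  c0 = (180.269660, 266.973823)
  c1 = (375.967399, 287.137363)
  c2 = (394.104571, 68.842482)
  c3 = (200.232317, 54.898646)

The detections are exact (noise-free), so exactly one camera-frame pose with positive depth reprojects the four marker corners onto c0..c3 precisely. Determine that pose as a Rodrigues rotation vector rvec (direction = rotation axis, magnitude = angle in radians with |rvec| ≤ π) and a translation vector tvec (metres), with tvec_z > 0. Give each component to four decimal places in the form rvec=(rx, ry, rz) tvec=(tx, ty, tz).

Intrinsics K: fx=697.4, fy=765.3, cx=339.3, cy=248.5
Marker side s = 0.115 m; corners in marker frame (Z=0):
  M0 = (-0.0575, +0.0575, 0)
  M1 = (+0.0575, +0.0575, 0)
  M2 = (+0.0575, -0.0575, 0)
  M3 = (-0.0575, -0.0575, 0)
Detected image corners:
  c0 = (180.269660, 266.973823) px
  c1 = (375.967399, 287.137363) px
  c2 = (394.104571, 68.842482) px
  c3 = (200.232317, 54.898646) px
Planar DLT: solve 8×8 A·h = b for H (H[2,2]=1):
  H  [+1623.83802 -196.03937 +286.34034]
  H  [+106.95024 +1852.95882 +168.69275]
  H  [-0.24300 -0.10526 +1.00000]
B = K⁻¹H; ‖b₁‖=2.468381, ‖b₂‖=2.468381; λ = 2/(‖b₁‖+‖b₂‖) = 0.405124, sign → tz>0 ⇒ λ=+0.405124
r₁ = λ·B[:,0] = (+0.99119,+0.08858,-0.09844); r₂ = λ·B[:,1] = (-0.09313,+0.99474,-0.04264)
r₃ = r₁×r₂ = (+0.09415,+0.05144,+0.99423); SVD([r₁ r₂ r₃]) → R = UVᵀ:
  R  [+0.99119 -0.09313 +0.09415]
  R  [+0.08858 +0.99474 +0.05144]
  R  [-0.09844 -0.04264 +0.99423]
t = (-0.03076, -0.04225, +0.40512) m
tr R = 2.980161; θ = arccos((tr R − 1)/2) = 0.140968 rad = 8.077°
axis k = ((R−Rᵀ)₃₂, (R−Rᵀ)₁₃, (R−Rᵀ)₂₁) / (2 sinθ) = (-0.334795, +0.685374, +0.646665)
rvec = θ·k = (-0.047195, +0.096616, +0.091159)

rvec=(-0.0472, 0.0966, 0.0912) tvec=(-0.0308, -0.0422, 0.4051)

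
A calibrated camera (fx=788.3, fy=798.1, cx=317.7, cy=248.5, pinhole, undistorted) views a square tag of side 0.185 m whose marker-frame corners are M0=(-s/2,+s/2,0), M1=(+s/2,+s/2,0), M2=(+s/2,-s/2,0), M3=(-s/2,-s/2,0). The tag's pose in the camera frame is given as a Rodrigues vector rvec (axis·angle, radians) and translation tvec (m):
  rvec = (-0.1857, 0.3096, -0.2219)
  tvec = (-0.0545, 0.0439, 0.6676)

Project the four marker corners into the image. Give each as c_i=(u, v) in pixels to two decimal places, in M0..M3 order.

c0=(173.67, 432.26) c1=(379.41, 389.73) c2=(334.49, 167.27) c3=(143.44, 223.61)

Intrinsics K: fx=788.3, fy=798.1, cx=317.7, cy=248.5
Marker side s = 0.185 m; corners in marker frame (Z=0):
  M0 = (-0.0925, +0.0925, 0)
  M1 = (+0.0925, +0.0925, 0)
  M2 = (+0.0925, -0.0925, 0)
  M3 = (-0.0925, -0.0925, 0)
rvec = (-0.1857, 0.3096, -0.2219), |rvec| = θ = 0.42376 rad = 24.280°
Rodrigues: sinθ=0.41119, 1−cosθ=0.08845; R = I + sinθ·[k]× + (1−cosθ)·[k]×²:
    [+0.92853 +0.18700 +0.32071]
    [-0.24364 +0.95876 +0.14635]
    [-0.28012 -0.21403 +0.93580]
t = (-0.0545, 0.0439, 0.6676) m
M0: Pc = R·M0+t = (-0.12309, +0.15512, +0.67371); u = 788.3·(-0.12309)/0.67371 + 317.7 = 173.6723, v = 798.1·(+0.15512)/0.67371 + 248.5 = 432.2617
M1: Pc = R·M1+t = (+0.04869, +0.11005, +0.62189); u = 788.3·(+0.04869)/0.62189 + 317.7 = 379.4146, v = 798.1·(+0.11005)/0.62189 + 248.5 = 389.7306
M2: Pc = R·M2+t = (+0.01409, -0.06732, +0.66149); u = 788.3·(+0.01409)/0.66149 + 317.7 = 334.4934, v = 798.1·(-0.06732)/0.66149 + 248.5 = 167.2746
M3: Pc = R·M3+t = (-0.15769, -0.02225, +0.71331); u = 788.3·(-0.15769)/0.71331 + 317.7 = 143.4354, v = 798.1·(-0.02225)/0.71331 + 248.5 = 223.6063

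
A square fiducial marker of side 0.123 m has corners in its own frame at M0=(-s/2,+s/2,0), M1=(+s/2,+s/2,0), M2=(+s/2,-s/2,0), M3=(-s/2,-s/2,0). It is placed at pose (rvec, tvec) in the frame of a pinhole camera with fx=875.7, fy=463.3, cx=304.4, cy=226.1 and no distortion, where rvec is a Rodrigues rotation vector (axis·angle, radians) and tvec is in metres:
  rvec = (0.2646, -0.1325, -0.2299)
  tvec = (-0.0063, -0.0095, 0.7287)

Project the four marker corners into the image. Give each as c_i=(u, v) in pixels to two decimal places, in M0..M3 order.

c0=(241.73, 265.66) c1=(381.07, 246.68) c2=(353.57, 173.10) c3=(207.12, 191.71)

Intrinsics K: fx=875.7, fy=463.3, cx=304.4, cy=226.1
Marker side s = 0.123 m; corners in marker frame (Z=0):
  M0 = (-0.0615, +0.0615, 0)
  M1 = (+0.0615, +0.0615, 0)
  M2 = (+0.0615, -0.0615, 0)
  M3 = (-0.0615, -0.0615, 0)
rvec = (0.2646, -0.1325, -0.2299), |rvec| = θ = 0.37473 rad = 21.471°
Rodrigues: sinθ=0.36602, 1−cosθ=0.06939; R = I + sinθ·[k]× + (1−cosθ)·[k]×²:
    [+0.96520 +0.20723 -0.15948]
    [-0.24188 +0.93928 -0.24340]
    [+0.09936 +0.27350 +0.95673]
t = (-0.0063, -0.0095, 0.7287) m
M0: Pc = R·M0+t = (-0.05292, +0.06314, +0.73941); u = 875.7·(-0.05292)/0.73941 + 304.4 = 241.7311, v = 463.3·(+0.06314)/0.73941 + 226.1 = 265.6633
M1: Pc = R·M1+t = (+0.06580, +0.03339, +0.75163); u = 875.7·(+0.06580)/0.75163 + 304.4 = 381.0670, v = 463.3·(+0.03339)/0.75163 + 226.1 = 246.6814
M2: Pc = R·M2+t = (+0.04032, -0.08214, +0.71799); u = 875.7·(+0.04032)/0.71799 + 304.4 = 353.5708, v = 463.3·(-0.08214)/0.71799 + 226.1 = 173.0962
M3: Pc = R·M3+t = (-0.07840, -0.05239, +0.70577); u = 875.7·(-0.07840)/0.70577 + 304.4 = 207.1173, v = 463.3·(-0.05239)/0.70577 + 226.1 = 191.7087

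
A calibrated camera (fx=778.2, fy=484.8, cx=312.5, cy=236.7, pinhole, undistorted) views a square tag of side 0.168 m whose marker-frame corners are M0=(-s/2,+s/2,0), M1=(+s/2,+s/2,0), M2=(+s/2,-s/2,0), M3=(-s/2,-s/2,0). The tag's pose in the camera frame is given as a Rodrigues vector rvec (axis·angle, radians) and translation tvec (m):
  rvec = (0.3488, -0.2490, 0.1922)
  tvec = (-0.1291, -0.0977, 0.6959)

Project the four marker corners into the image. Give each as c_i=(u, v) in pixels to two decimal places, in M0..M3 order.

Intrinsics K: fx=778.2, fy=484.8, cx=312.5, cy=236.7
Marker side s = 0.168 m; corners in marker frame (Z=0):
  M0 = (-0.0840, +0.0840, 0)
  M1 = (+0.0840, +0.0840, 0)
  M2 = (+0.0840, -0.0840, 0)
  M3 = (-0.0840, -0.0840, 0)
rvec = (0.3488, -0.2490, 0.1922), |rvec| = θ = 0.46968 rad = 26.911°
Rodrigues: sinθ=0.45260, 1−cosθ=0.10829; R = I + sinθ·[k]× + (1−cosθ)·[k]×²:
    [+0.95143 -0.22784 -0.20704]
    [+0.14258 +0.92215 -0.35961]
    [+0.27285 +0.31262 +0.90984]
t = (-0.1291, -0.0977, 0.6959) m
M0: Pc = R·M0+t = (-0.22816, -0.03222, +0.69924); u = 778.2·(-0.22816)/0.69924 + 312.5 = 58.5768, v = 484.8·(-0.03222)/0.69924 + 236.7 = 214.3637
M1: Pc = R·M1+t = (-0.06832, -0.00826, +0.74508); u = 778.2·(-0.06832)/0.74508 + 312.5 = 241.1445, v = 484.8·(-0.00826)/0.74508 + 236.7 = 231.3234
M2: Pc = R·M2+t = (-0.03004, -0.16318, +0.69256); u = 778.2·(-0.03004)/0.69256 + 312.5 = 278.7444, v = 484.8·(-0.16318)/0.69256 + 236.7 = 122.4694
M3: Pc = R·M3+t = (-0.18988, -0.18714, +0.64672); u = 778.2·(-0.18988)/0.64672 + 312.5 = 84.0152, v = 484.8·(-0.18714)/0.64672 + 236.7 = 96.4168

c0=(58.58, 214.36) c1=(241.14, 231.32) c2=(278.74, 122.47) c3=(84.02, 96.42)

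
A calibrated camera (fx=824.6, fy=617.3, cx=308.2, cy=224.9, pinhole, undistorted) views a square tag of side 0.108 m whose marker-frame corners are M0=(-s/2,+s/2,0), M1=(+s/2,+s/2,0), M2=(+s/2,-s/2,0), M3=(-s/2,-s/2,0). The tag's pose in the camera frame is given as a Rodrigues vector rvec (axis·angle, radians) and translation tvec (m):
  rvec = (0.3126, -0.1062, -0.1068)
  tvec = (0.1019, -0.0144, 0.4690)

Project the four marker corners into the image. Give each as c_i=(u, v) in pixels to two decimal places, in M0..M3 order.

c0=(399.50, 280.36) c1=(577.24, 262.83) c2=(579.88, 127.59) c3=(388.82, 143.58)

Intrinsics K: fx=824.6, fy=617.3, cx=308.2, cy=224.9
Marker side s = 0.108 m; corners in marker frame (Z=0):
  M0 = (-0.0540, +0.0540, 0)
  M1 = (+0.0540, +0.0540, 0)
  M2 = (+0.0540, -0.0540, 0)
  M3 = (-0.0540, -0.0540, 0)
rvec = (0.3126, -0.1062, -0.1068), |rvec| = θ = 0.34699 rad = 19.881°
Rodrigues: sinθ=0.34007, 1−cosθ=0.05960; R = I + sinθ·[k]× + (1−cosθ)·[k]×²:
    [+0.98877 +0.08824 -0.12061]
    [-0.12110 +0.94598 -0.30075]
    [+0.08756 +0.31198 +0.94605]
t = (0.1019, -0.0144, 0.4690) m
M0: Pc = R·M0+t = (+0.05327, +0.04322, +0.48112); u = 824.6·(+0.05327)/0.48112 + 308.2 = 399.5026, v = 617.3·(+0.04322)/0.48112 + 224.9 = 280.3568
M1: Pc = R·M1+t = (+0.16006, +0.03014, +0.49057); u = 824.6·(+0.16006)/0.49057 + 308.2 = 577.2398, v = 617.3·(+0.03014)/0.49057 + 224.9 = 262.8302
M2: Pc = R·M2+t = (+0.15053, -0.07202, +0.45688); u = 824.6·(+0.15053)/0.45688 + 308.2 = 579.8814, v = 617.3·(-0.07202)/0.45688 + 224.9 = 127.5890
M3: Pc = R·M3+t = (+0.04374, -0.05894, +0.44743); u = 824.6·(+0.04374)/0.44743 + 308.2 = 388.8153, v = 617.3·(-0.05894)/0.44743 + 224.9 = 143.5773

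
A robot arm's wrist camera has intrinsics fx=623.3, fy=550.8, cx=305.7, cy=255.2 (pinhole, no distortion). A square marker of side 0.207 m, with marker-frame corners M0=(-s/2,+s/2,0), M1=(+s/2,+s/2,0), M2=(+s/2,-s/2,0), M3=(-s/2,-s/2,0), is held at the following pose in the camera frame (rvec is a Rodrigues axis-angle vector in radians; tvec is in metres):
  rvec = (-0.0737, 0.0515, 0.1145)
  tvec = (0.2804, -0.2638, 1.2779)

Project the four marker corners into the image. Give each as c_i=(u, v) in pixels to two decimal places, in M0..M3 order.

Intrinsics K: fx=623.3, fy=550.8, cx=305.7, cy=255.2
Marker side s = 0.207 m; corners in marker frame (Z=0):
  M0 = (-0.1035, +0.1035, 0)
  M1 = (+0.1035, +0.1035, 0)
  M2 = (+0.1035, -0.1035, 0)
  M3 = (-0.1035, -0.1035, 0)
rvec = (-0.0737, 0.0515, 0.1145), |rvec| = θ = 0.14558 rad = 8.341°
Rodrigues: sinθ=0.14507, 1−cosθ=0.01058; R = I + sinθ·[k]× + (1−cosθ)·[k]×²:
    [+0.99213 -0.11599 +0.04711]
    [+0.11220 +0.99075 +0.07638]
    [-0.05553 -0.07050 +0.99597]
t = (0.2804, -0.2638, 1.2779) m
M0: Pc = R·M0+t = (+0.16571, -0.17287, +1.27635); u = 623.3·(+0.16571)/1.27635 + 305.7 = 386.6233, v = 550.8·(-0.17287)/1.27635 + 255.2 = 180.5989
M1: Pc = R·M1+t = (+0.37108, -0.14964, +1.26486); u = 623.3·(+0.37108)/1.26486 + 305.7 = 488.5624, v = 550.8·(-0.14964)/1.26486 + 255.2 = 190.0349
M2: Pc = R·M2+t = (+0.39509, -0.35473, +1.27945); u = 623.3·(+0.39509)/1.27945 + 305.7 = 498.1735, v = 550.8·(-0.35473)/1.27945 + 255.2 = 102.4898
M3: Pc = R·M3+t = (+0.18972, -0.37796, +1.29094); u = 623.3·(+0.18972)/1.29094 + 305.7 = 397.3012, v = 550.8·(-0.37796)/1.29094 + 255.2 = 93.9400

c0=(386.62, 180.60) c1=(488.56, 190.03) c2=(498.17, 102.49) c3=(397.30, 93.94)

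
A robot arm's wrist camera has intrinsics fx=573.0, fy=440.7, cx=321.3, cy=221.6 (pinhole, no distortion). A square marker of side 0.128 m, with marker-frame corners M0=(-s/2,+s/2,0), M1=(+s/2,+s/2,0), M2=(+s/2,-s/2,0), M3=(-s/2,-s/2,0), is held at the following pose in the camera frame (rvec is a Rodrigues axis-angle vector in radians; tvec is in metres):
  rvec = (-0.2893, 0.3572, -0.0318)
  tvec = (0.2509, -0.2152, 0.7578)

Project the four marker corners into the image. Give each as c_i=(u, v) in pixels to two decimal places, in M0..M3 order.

c0=(464.04, 135.55) c1=(568.42, 123.93) c2=(558.43, 56.98) c3=(459.36, 71.72)

Intrinsics K: fx=573.0, fy=440.7, cx=321.3, cy=221.6
Marker side s = 0.128 m; corners in marker frame (Z=0):
  M0 = (-0.0640, +0.0640, 0)
  M1 = (+0.0640, +0.0640, 0)
  M2 = (+0.0640, -0.0640, 0)
  M3 = (-0.0640, -0.0640, 0)
rvec = (-0.2893, 0.3572, -0.0318), |rvec| = θ = 0.46076 rad = 26.399°
Rodrigues: sinθ=0.44463, 1−cosθ=0.10428; R = I + sinθ·[k]× + (1−cosθ)·[k]×²:
    [+0.93683 -0.02007 +0.34921]
    [-0.08145 +0.95839 +0.27359]
    [-0.34018 -0.28475 +0.89621]
t = (0.2509, -0.2152, 0.7578) m
M0: Pc = R·M0+t = (+0.18966, -0.14865, +0.76135); u = 573.0·(+0.18966)/0.76135 + 321.3 = 464.0393, v = 440.7·(-0.14865)/0.76135 + 221.6 = 135.5549
M1: Pc = R·M1+t = (+0.30957, -0.15908, +0.71780); u = 573.0·(+0.30957)/0.71780 + 321.3 = 568.4214, v = 440.7·(-0.15908)/0.71780 + 221.6 = 123.9347
M2: Pc = R·M2+t = (+0.31214, -0.28175, +0.75425); u = 573.0·(+0.31214)/0.75425 + 321.3 = 558.4317, v = 440.7·(-0.28175)/0.75425 + 221.6 = 56.9774
M3: Pc = R·M3+t = (+0.19223, -0.27132, +0.79780); u = 573.0·(+0.19223)/0.79780 + 321.3 = 459.3636, v = 440.7·(-0.27132)/0.79780 + 221.6 = 71.7212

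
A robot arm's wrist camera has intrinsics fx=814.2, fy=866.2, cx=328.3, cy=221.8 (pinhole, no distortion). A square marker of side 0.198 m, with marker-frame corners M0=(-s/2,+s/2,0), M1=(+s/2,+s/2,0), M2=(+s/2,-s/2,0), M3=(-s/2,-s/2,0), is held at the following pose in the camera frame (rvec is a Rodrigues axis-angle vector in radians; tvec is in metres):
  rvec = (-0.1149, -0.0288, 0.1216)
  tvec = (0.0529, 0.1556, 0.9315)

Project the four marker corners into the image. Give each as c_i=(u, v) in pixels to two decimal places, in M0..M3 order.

Intrinsics K: fx=814.2, fy=866.2, cx=328.3, cy=221.8
Marker side s = 0.198 m; corners in marker frame (Z=0):
  M0 = (-0.0990, +0.0990, 0)
  M1 = (+0.0990, +0.0990, 0)
  M2 = (+0.0990, -0.0990, 0)
  M3 = (-0.0990, -0.0990, 0)
rvec = (-0.1149, -0.0288, 0.1216), |rvec| = θ = 0.16976 rad = 9.726°
Rodrigues: sinθ=0.16894, 1−cosθ=0.01437; R = I + sinθ·[k]× + (1−cosθ)·[k]×²:
    [+0.99221 -0.11937 -0.03563]
    [+0.12267 +0.98604 +0.11260]
    [+0.02169 -0.11610 +0.99300]
t = (0.0529, 0.1556, 0.9315) m
M0: Pc = R·M0+t = (-0.05715, +0.24107, +0.91786); u = 814.2·(-0.05715)/0.91786 + 328.3 = 277.6077, v = 866.2·(+0.24107)/0.91786 + 221.8 = 449.3057
M1: Pc = R·M1+t = (+0.13931, +0.26536, +0.92215); u = 814.2·(+0.13931)/0.92215 + 328.3 = 451.3028, v = 866.2·(+0.26536)/0.92215 + 221.8 = 471.0604
M2: Pc = R·M2+t = (+0.16295, +0.07013, +0.94514); u = 814.2·(+0.16295)/0.94514 + 328.3 = 468.6714, v = 866.2·(+0.07013)/0.94514 + 221.8 = 286.0690
M3: Pc = R·M3+t = (-0.03351, +0.04584, +0.94085); u = 814.2·(-0.03351)/0.94085 + 328.3 = 299.2993, v = 866.2·(+0.04584)/0.94085 + 221.8 = 264.0013

c0=(277.61, 449.31) c1=(451.30, 471.06) c2=(468.67, 286.07) c3=(299.30, 264.00)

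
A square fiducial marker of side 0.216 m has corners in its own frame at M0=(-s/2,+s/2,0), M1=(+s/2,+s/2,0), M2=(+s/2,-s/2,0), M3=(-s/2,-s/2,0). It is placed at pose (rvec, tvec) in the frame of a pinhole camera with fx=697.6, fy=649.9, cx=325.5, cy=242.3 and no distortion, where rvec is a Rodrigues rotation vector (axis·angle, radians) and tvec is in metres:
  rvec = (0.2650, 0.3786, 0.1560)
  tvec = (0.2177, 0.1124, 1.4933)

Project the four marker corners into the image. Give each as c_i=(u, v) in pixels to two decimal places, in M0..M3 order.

Intrinsics K: fx=697.6, fy=649.9, cx=325.5, cy=242.3
Marker side s = 0.216 m; corners in marker frame (Z=0):
  M0 = (-0.1080, +0.1080, 0)
  M1 = (+0.1080, +0.1080, 0)
  M2 = (+0.1080, -0.1080, 0)
  M3 = (-0.1080, -0.1080, 0)
rvec = (0.2650, 0.3786, 0.1560), |rvec| = θ = 0.48775 rad = 27.946°
Rodrigues: sinθ=0.46864, 1−cosθ=0.11661; R = I + sinθ·[k]× + (1−cosθ)·[k]×²:
    [+0.91781 -0.10071 +0.38403]
    [+0.19907 +0.95365 -0.22567]
    [-0.34350 +0.28357 +0.89532]
t = (0.2177, 0.1124, 1.4933) m
M0: Pc = R·M0+t = (+0.10770, +0.19390, +1.56102); u = 697.6·(+0.10770)/1.56102 + 325.5 = 373.6295, v = 649.9·(+0.19390)/1.56102 + 242.3 = 323.0242
M1: Pc = R·M1+t = (+0.30595, +0.23689, +1.48683); u = 697.6·(+0.30595)/1.48683 + 325.5 = 469.0464, v = 649.9·(+0.23689)/1.48683 + 242.3 = 345.8473
M2: Pc = R·M2+t = (+0.32770, +0.03090, +1.42558); u = 697.6·(+0.32770)/1.42558 + 325.5 = 485.8588, v = 649.9·(+0.03090)/1.42558 + 242.3 = 256.3891
M3: Pc = R·M3+t = (+0.12945, -0.01209, +1.49977); u = 697.6·(+0.12945)/1.49977 + 325.5 = 385.7134, v = 649.9·(-0.01209)/1.49977 + 242.3 = 237.0596

c0=(373.63, 323.02) c1=(469.05, 345.85) c2=(485.86, 256.39) c3=(385.71, 237.06)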